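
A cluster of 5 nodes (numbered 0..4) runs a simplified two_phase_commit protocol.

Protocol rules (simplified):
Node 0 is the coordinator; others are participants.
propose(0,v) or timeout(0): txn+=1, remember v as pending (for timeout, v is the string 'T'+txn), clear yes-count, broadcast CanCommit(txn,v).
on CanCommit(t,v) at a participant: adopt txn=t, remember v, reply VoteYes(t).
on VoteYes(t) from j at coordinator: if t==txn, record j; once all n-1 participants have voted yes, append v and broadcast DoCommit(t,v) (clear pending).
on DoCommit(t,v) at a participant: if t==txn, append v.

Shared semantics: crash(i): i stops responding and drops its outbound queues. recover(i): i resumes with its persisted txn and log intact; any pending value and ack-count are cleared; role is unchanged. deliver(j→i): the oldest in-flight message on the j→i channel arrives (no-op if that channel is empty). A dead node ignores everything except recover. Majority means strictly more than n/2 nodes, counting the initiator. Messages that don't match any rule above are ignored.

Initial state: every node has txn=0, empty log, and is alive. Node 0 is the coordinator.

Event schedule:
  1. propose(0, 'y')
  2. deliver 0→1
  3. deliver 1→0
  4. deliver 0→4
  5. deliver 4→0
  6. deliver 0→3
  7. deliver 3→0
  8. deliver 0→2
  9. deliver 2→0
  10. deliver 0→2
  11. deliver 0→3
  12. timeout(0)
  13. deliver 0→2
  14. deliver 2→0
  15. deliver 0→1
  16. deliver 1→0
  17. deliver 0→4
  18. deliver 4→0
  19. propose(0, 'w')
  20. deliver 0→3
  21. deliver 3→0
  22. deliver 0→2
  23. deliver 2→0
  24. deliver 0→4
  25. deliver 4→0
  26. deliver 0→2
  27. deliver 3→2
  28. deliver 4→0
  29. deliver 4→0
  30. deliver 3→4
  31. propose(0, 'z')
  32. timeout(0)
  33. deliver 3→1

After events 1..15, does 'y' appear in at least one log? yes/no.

e1 propose(0,'y'): 0[coor,t=1,-]
e2 deliver 0→1: 1[part,t=1,-]
e3 deliver 1→0: ·
e4 deliver 0→4: 4[part,t=1,-]
e5 deliver 4→0: ·
e6 deliver 0→3: 3[part,t=1,-]
e7 deliver 3→0: ·
e8 deliver 0→2: 2[part,t=1,-]
e9 deliver 2→0: 0[coor,t=1,y]
e10 deliver 0→2: 2[part,t=1,y]
e11 deliver 0→3: 3[part,t=1,y]
e12 timeout(0): 0[coor,t=2,y]
e13 deliver 0→2: 2[part,t=2,y]
e14 deliver 2→0: ·
e15 deliver 0→1: 1[part,t=1,y]

yes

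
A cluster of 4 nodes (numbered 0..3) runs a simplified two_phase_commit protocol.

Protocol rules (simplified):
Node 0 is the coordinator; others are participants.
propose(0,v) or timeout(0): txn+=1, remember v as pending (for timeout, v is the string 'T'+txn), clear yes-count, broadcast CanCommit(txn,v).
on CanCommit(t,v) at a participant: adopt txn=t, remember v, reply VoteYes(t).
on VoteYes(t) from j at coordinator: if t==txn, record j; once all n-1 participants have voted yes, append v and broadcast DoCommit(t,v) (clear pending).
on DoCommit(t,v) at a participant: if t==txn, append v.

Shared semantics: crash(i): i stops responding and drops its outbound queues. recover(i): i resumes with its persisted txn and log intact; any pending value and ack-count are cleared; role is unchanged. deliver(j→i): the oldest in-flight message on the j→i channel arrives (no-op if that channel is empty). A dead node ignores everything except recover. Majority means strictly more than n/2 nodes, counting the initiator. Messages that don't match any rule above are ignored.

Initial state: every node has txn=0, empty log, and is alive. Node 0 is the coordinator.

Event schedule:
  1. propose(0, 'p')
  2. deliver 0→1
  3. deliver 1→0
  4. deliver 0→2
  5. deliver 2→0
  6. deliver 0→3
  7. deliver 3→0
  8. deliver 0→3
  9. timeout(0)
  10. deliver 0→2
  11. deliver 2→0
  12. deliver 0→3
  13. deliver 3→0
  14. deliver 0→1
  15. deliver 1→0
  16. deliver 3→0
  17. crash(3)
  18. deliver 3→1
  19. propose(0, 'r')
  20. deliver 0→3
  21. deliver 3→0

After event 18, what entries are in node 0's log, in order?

e1 propose(0,'p'): 0[coor,t=1,-]
e2 deliver 0→1: 1[part,t=1,-]
e3 deliver 1→0: ·
e4 deliver 0→2: 2[part,t=1,-]
e5 deliver 2→0: ·
e6 deliver 0→3: 3[part,t=1,-]
e7 deliver 3→0: 0[coor,t=1,p]
e8 deliver 0→3: 3[part,t=1,p]
e9 timeout(0): 0[coor,t=2,p]
e10 deliver 0→2: 2[part,t=1,p]
e11 deliver 2→0: ·
e12 deliver 0→3: 3[part,t=2,p]
e13 deliver 3→0: ·
e14 deliver 0→1: 1[part,t=1,p]
e15 deliver 1→0: ·
e16 deliver 3→0: ·
e17 crash(3): 3[✗part,t=2,p]
e18 deliver 3→1: ·

p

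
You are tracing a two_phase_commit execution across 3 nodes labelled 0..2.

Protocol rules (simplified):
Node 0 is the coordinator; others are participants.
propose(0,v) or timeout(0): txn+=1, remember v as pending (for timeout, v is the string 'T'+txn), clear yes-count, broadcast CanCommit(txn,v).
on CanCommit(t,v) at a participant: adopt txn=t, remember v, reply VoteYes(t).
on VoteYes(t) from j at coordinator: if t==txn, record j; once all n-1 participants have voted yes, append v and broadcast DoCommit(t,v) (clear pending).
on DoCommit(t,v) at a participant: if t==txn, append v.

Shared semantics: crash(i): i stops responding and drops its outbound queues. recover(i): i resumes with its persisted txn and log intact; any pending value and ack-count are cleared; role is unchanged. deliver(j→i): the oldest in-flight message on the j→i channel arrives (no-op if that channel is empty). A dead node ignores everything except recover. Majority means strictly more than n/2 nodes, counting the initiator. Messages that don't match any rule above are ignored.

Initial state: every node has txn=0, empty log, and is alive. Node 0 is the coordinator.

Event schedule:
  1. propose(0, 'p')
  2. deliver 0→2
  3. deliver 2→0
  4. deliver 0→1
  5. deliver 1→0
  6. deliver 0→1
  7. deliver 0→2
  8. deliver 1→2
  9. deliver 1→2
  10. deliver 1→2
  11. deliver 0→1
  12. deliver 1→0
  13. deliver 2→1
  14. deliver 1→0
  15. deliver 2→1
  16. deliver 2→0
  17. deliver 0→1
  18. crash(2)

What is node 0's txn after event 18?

[1] propose(0,'p') → N0(coor t1 [-])
[2] deliver 0→2 → N2(part t1 [-])
[3] deliver 2→0 → ∅
[4] deliver 0→1 → N1(part t1 [-])
[5] deliver 1→0 → N0(coor t1 [p])
[6] deliver 0→1 → N1(part t1 [p])
[7] deliver 0→2 → N2(part t1 [p])
[8] deliver 1→2 → ∅
[9] deliver 1→2 → ∅
[10] deliver 1→2 → ∅
[11] deliver 0→1 → ∅
[12] deliver 1→0 → ∅
[13] deliver 2→1 → ∅
[14] deliver 1→0 → ∅
[15] deliver 2→1 → ∅
[16] deliver 2→0 → ∅
[17] deliver 0→1 → ∅
[18] crash(2) → N2(✗part t1 [p])

1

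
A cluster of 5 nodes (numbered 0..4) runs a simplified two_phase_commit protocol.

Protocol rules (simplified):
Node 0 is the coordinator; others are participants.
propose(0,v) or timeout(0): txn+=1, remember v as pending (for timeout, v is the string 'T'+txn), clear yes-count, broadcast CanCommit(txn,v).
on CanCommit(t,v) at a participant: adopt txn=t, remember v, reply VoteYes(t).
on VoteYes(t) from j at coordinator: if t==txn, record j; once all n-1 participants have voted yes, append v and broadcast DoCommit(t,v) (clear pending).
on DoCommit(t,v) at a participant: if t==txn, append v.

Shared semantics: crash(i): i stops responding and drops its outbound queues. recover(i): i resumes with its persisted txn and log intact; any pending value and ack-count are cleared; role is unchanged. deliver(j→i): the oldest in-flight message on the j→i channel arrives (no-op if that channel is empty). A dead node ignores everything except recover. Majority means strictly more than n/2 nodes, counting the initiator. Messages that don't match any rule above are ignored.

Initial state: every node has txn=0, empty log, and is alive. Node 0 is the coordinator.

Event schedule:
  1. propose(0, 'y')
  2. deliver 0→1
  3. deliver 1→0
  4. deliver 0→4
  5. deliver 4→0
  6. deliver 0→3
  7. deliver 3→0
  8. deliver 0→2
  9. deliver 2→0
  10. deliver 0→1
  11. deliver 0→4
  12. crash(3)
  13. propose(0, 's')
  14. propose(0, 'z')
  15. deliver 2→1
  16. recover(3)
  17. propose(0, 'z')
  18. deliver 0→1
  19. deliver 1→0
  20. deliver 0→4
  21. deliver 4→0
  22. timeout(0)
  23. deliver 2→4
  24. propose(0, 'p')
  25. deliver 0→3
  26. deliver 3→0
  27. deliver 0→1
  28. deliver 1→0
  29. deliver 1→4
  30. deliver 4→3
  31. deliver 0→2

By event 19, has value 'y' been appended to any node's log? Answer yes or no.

yes

step 1 propose(0,'y'): 0={coor,t=1,log=-}
step 2 deliver 0→1: 1={part,t=1,log=-}
step 3 deliver 1→0: —
step 4 deliver 0→4: 4={part,t=1,log=-}
step 5 deliver 4→0: —
step 6 deliver 0→3: 3={part,t=1,log=-}
step 7 deliver 3→0: —
step 8 deliver 0→2: 2={part,t=1,log=-}
step 9 deliver 2→0: 0={coor,t=1,log=y}
step 10 deliver 0→1: 1={part,t=1,log=y}
step 11 deliver 0→4: 4={part,t=1,log=y}
step 12 crash(3): 3={✗part,t=1,log=-}
step 13 propose(0,'s'): 0={coor,t=2,log=y}
step 14 propose(0,'z'): 0={coor,t=3,log=y}
step 15 deliver 2→1: —
step 16 recover(3): 3={part,t=1,log=-}
step 17 propose(0,'z'): 0={coor,t=4,log=y}
step 18 deliver 0→1: 1={part,t=2,log=y}
step 19 deliver 1→0: —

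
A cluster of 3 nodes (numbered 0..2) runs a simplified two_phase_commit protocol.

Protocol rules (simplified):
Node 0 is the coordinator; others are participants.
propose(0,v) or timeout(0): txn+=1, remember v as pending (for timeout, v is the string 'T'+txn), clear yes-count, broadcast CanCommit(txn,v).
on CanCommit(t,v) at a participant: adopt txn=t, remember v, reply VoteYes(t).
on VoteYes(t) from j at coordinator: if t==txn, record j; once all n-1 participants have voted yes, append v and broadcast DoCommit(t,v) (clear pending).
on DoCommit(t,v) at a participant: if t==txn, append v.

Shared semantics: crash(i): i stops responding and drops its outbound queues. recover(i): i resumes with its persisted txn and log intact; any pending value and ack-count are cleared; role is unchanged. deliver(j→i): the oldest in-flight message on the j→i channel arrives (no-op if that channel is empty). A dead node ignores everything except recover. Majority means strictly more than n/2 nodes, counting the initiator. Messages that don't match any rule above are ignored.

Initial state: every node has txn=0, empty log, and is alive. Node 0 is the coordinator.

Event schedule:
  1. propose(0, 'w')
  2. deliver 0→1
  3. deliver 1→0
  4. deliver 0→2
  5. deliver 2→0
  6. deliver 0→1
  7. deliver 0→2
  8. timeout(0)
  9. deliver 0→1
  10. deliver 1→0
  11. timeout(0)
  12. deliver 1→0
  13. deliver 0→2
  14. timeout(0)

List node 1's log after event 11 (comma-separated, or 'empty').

[1] propose(0,'w') → N0(coor t1 [-])
[2] deliver 0→1 → N1(part t1 [-])
[3] deliver 1→0 → ∅
[4] deliver 0→2 → N2(part t1 [-])
[5] deliver 2→0 → N0(coor t1 [w])
[6] deliver 0→1 → N1(part t1 [w])
[7] deliver 0→2 → N2(part t1 [w])
[8] timeout(0) → N0(coor t2 [w])
[9] deliver 0→1 → N1(part t2 [w])
[10] deliver 1→0 → ∅
[11] timeout(0) → N0(coor t3 [w])

w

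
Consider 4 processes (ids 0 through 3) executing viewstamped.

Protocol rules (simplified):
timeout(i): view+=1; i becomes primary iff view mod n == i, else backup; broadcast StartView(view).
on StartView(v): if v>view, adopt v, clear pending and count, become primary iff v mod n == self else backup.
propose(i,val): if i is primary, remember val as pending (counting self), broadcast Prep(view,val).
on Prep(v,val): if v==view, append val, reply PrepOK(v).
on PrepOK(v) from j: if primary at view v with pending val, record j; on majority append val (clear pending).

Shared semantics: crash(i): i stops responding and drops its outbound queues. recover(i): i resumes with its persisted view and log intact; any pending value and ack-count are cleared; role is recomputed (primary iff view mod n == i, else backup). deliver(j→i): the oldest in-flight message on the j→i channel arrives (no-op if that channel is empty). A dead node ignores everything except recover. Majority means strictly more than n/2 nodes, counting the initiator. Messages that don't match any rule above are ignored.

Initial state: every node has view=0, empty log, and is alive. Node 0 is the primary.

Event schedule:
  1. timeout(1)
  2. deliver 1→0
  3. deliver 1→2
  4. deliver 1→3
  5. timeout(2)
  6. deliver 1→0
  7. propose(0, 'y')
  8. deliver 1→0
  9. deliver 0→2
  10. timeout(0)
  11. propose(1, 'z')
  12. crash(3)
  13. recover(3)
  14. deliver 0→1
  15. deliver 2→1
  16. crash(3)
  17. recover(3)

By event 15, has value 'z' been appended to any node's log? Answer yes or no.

[1] timeout(1) → N1(prim v1 [-])
[2] deliver 1→0 → N0(back v1 [-])
[3] deliver 1→2 → N2(back v1 [-])
[4] deliver 1→3 → N3(back v1 [-])
[5] timeout(2) → N2(prim v2 [-])
[6] deliver 1→0 → ∅
[7] propose(0,'y') → ∅
[8] deliver 1→0 → ∅
[9] deliver 0→2 → ∅
[10] timeout(0) → N0(back v2 [-])
[11] propose(1,'z') → ∅
[12] crash(3) → N3(✗back v1 [-])
[13] recover(3) → N3(back v1 [-])
[14] deliver 0→1 → N1(back v2 [-])
[15] deliver 2→1 → ∅

no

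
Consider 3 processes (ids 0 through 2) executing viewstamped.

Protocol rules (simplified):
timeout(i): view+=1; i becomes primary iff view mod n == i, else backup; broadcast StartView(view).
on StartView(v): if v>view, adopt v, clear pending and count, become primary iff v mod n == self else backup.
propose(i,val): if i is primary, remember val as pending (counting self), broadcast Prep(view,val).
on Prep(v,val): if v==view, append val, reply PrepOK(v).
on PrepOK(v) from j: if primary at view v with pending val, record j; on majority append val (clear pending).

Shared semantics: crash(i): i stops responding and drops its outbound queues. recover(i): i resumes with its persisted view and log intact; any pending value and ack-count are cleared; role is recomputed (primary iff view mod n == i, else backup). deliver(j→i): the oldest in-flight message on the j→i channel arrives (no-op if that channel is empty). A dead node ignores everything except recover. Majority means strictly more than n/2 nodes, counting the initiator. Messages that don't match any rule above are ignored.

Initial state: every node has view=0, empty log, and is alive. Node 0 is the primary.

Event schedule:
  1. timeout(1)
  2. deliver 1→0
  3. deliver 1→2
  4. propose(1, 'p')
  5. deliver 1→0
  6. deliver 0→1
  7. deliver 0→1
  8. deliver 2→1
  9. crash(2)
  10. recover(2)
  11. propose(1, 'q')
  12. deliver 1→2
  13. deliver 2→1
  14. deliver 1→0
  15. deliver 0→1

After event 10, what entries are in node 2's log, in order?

empty

e1 timeout(1): 1[prim,v=1,-]
e2 deliver 1→0: 0[back,v=1,-]
e3 deliver 1→2: 2[back,v=1,-]
e4 propose(1,'p'): ·
e5 deliver 1→0: 0[back,v=1,p]
e6 deliver 0→1: 1[prim,v=1,p]
e7 deliver 0→1: ·
e8 deliver 2→1: ·
e9 crash(2): 2[✗back,v=1,-]
e10 recover(2): 2[back,v=1,-]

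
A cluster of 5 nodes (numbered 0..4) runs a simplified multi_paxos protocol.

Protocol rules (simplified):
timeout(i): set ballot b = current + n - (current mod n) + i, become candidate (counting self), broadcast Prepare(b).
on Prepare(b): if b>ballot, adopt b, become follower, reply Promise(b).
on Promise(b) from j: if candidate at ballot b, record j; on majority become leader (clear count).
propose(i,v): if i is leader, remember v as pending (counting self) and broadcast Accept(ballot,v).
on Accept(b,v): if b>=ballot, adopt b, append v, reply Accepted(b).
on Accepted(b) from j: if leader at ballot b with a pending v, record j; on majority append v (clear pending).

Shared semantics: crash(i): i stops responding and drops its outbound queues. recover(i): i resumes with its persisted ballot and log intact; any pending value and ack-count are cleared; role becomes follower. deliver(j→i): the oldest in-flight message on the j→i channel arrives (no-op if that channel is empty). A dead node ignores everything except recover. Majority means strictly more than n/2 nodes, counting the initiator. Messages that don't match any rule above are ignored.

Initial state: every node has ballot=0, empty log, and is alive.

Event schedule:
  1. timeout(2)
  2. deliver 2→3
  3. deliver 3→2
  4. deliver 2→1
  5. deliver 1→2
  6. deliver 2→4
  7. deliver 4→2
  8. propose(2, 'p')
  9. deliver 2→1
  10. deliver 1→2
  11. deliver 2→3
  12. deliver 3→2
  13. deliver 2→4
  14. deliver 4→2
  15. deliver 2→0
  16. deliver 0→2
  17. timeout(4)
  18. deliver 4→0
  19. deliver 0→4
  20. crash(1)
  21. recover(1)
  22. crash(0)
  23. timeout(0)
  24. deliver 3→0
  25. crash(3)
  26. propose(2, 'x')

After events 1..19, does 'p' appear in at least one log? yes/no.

e1 timeout(2): 2[cand,b=7,-]
e2 deliver 2→3: 3[foll,b=7,-]
e3 deliver 3→2: ·
e4 deliver 2→1: 1[foll,b=7,-]
e5 deliver 1→2: 2[lead,b=7,-]
e6 deliver 2→4: 4[foll,b=7,-]
e7 deliver 4→2: ·
e8 propose(2,'p'): ·
e9 deliver 2→1: 1[foll,b=7,p]
e10 deliver 1→2: ·
e11 deliver 2→3: 3[foll,b=7,p]
e12 deliver 3→2: 2[lead,b=7,p]
e13 deliver 2→4: 4[foll,b=7,p]
e14 deliver 4→2: ·
e15 deliver 2→0: 0[foll,b=7,-]
e16 deliver 0→2: ·
e17 timeout(4): 4[cand,b=14,p]
e18 deliver 4→0: 0[foll,b=14,-]
e19 deliver 0→4: ·

yes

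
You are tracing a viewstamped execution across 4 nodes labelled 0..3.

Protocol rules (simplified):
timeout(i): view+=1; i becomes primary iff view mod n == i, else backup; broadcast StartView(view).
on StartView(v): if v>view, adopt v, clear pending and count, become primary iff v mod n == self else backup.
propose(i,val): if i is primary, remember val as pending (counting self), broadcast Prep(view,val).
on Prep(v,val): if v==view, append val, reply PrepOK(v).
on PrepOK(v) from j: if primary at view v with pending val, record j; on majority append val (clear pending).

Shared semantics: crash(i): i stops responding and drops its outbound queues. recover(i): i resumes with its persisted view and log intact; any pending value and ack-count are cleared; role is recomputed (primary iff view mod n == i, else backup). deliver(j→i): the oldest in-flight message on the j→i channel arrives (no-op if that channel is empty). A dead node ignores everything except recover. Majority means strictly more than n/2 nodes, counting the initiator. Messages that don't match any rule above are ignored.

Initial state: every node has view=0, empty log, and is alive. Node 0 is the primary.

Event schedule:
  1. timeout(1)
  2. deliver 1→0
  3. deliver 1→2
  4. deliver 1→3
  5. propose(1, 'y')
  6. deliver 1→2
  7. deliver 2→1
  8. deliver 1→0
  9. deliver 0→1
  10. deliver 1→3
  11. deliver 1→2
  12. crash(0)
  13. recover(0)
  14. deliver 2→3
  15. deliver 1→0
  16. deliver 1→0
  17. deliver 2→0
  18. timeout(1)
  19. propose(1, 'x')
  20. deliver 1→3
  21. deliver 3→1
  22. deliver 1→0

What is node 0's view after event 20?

1

step 1 timeout(1): 1={prim,v=1,log=-}
step 2 deliver 1→0: 0={back,v=1,log=-}
step 3 deliver 1→2: 2={back,v=1,log=-}
step 4 deliver 1→3: 3={back,v=1,log=-}
step 5 propose(1,'y'): —
step 6 deliver 1→2: 2={back,v=1,log=y}
step 7 deliver 2→1: —
step 8 deliver 1→0: 0={back,v=1,log=y}
step 9 deliver 0→1: 1={prim,v=1,log=y}
step 10 deliver 1→3: 3={back,v=1,log=y}
step 11 deliver 1→2: —
step 12 crash(0): 0={✗back,v=1,log=y}
step 13 recover(0): 0={back,v=1,log=y}
step 14 deliver 2→3: —
step 15 deliver 1→0: —
step 16 deliver 1→0: —
step 17 deliver 2→0: —
step 18 timeout(1): 1={back,v=2,log=y}
step 19 propose(1,'x'): —
step 20 deliver 1→3: 3={back,v=2,log=y}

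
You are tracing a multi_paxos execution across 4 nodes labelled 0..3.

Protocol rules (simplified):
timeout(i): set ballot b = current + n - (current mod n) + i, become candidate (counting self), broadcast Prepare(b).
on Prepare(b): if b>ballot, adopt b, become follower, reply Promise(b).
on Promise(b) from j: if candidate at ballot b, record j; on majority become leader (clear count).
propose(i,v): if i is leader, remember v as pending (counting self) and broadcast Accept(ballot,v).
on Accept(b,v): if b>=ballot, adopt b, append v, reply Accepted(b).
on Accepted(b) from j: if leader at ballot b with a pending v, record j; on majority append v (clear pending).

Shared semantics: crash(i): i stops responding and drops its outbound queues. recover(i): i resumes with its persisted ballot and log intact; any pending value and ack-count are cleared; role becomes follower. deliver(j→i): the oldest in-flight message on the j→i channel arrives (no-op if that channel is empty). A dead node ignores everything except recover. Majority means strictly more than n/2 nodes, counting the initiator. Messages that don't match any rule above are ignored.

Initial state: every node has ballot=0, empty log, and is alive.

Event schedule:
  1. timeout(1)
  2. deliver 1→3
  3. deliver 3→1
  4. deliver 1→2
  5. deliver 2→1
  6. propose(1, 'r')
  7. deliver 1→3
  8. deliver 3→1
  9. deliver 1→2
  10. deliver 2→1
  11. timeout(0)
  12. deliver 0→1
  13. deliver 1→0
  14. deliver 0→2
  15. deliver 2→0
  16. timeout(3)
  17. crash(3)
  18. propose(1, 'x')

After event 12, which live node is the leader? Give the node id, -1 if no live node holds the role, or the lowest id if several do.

1

[1] timeout(1) → N1(cand b5 [-])
[2] deliver 1→3 → N3(foll b5 [-])
[3] deliver 3→1 → ∅
[4] deliver 1→2 → N2(foll b5 [-])
[5] deliver 2→1 → N1(lead b5 [-])
[6] propose(1,'r') → ∅
[7] deliver 1→3 → N3(foll b5 [r])
[8] deliver 3→1 → ∅
[9] deliver 1→2 → N2(foll b5 [r])
[10] deliver 2→1 → N1(lead b5 [r])
[11] timeout(0) → N0(cand b4 [-])
[12] deliver 0→1 → ∅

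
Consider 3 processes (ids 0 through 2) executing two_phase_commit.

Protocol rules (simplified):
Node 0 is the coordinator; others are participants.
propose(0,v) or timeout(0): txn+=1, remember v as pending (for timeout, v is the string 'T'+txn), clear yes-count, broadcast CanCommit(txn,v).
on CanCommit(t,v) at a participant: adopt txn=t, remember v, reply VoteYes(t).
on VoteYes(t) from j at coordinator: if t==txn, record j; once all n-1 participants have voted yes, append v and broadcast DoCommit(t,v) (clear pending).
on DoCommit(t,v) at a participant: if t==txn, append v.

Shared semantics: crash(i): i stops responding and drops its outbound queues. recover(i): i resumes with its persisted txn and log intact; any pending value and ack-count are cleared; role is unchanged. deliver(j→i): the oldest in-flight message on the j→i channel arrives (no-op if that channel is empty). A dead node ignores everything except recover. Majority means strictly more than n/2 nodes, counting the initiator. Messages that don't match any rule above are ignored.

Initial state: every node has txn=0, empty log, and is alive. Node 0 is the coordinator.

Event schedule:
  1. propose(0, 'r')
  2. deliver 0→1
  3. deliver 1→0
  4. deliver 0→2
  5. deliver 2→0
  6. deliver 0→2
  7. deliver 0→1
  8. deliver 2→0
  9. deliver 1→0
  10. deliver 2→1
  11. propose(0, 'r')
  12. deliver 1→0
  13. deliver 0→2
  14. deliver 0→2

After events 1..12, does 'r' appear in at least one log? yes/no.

after 1 — propose(0,'r'): n0:coor/t1/[-]
after 2 — deliver 0→1: n1:part/t1/[-]
after 3 — deliver 1→0: ·
after 4 — deliver 0→2: n2:part/t1/[-]
after 5 — deliver 2→0: n0:coor/t1/[r]
after 6 — deliver 0→2: n2:part/t1/[r]
after 7 — deliver 0→1: n1:part/t1/[r]
after 8 — deliver 2→0: ·
after 9 — deliver 1→0: ·
after 10 — deliver 2→1: ·
after 11 — propose(0,'r'): n0:coor/t2/[r]
after 12 — deliver 1→0: ·

yes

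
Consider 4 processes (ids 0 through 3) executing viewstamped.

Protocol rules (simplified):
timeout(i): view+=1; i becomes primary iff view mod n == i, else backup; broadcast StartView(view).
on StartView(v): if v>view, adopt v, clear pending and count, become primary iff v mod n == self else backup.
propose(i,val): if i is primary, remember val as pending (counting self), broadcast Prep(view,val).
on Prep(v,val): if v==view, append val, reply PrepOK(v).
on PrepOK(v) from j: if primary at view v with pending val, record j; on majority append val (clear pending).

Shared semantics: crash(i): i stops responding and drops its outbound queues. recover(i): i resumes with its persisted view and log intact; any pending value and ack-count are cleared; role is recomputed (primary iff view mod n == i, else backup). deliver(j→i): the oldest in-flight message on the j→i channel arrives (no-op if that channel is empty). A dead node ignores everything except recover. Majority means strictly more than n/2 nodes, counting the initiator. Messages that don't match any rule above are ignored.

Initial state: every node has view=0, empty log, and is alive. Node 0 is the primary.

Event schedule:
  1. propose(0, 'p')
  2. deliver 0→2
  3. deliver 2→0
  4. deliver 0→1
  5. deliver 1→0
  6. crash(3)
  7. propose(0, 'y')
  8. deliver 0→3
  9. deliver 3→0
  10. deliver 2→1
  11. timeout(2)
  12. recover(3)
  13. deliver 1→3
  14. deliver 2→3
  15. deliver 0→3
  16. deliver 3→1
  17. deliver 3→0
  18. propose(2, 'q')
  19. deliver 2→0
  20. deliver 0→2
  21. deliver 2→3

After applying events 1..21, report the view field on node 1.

[1] propose(0,'p') → ∅
[2] deliver 0→2 → N2(back v0 [p])
[3] deliver 2→0 → ∅
[4] deliver 0→1 → N1(back v0 [p])
[5] deliver 1→0 → N0(prim v0 [p])
[6] crash(3) → N3(✗back v0 [-])
[7] propose(0,'y') → ∅
[8] deliver 0→3 → ∅
[9] deliver 3→0 → ∅
[10] deliver 2→1 → ∅
[11] timeout(2) → N2(back v1 [p])
[12] recover(3) → N3(back v0 [-])
[13] deliver 1→3 → ∅
[14] deliver 2→3 → N3(back v1 [-])
[15] deliver 0→3 → ∅
[16] deliver 3→1 → ∅
[17] deliver 3→0 → ∅
[18] propose(2,'q') → ∅
[19] deliver 2→0 → N0(back v1 [p])
[20] deliver 0→2 → ∅
[21] deliver 2→3 → ∅

0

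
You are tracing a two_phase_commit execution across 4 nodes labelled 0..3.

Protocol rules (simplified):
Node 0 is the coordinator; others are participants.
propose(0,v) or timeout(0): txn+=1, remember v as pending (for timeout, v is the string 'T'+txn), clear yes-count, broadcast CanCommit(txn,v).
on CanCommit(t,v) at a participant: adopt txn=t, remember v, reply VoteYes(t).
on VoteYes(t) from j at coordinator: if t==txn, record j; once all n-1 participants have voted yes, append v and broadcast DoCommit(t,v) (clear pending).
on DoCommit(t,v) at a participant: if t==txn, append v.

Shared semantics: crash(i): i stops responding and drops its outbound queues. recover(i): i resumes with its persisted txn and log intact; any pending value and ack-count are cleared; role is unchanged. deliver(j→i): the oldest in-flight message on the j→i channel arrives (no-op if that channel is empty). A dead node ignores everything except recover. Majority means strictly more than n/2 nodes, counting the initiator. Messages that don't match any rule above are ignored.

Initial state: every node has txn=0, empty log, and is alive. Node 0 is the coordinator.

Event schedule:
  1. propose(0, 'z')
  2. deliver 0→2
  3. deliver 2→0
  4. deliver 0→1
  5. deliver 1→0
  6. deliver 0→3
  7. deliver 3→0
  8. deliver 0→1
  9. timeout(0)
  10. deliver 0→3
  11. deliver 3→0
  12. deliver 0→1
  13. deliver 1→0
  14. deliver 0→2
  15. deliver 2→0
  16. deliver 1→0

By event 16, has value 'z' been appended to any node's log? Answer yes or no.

after 1 — propose(0,'z'): n0:coor/t1/[-]
after 2 — deliver 0→2: n2:part/t1/[-]
after 3 — deliver 2→0: ·
after 4 — deliver 0→1: n1:part/t1/[-]
after 5 — deliver 1→0: ·
after 6 — deliver 0→3: n3:part/t1/[-]
after 7 — deliver 3→0: n0:coor/t1/[z]
after 8 — deliver 0→1: n1:part/t1/[z]
after 9 — timeout(0): n0:coor/t2/[z]
after 10 — deliver 0→3: n3:part/t1/[z]
after 11 — deliver 3→0: ·
after 12 — deliver 0→1: n1:part/t2/[z]
after 13 — deliver 1→0: ·
after 14 — deliver 0→2: n2:part/t1/[z]
after 15 — deliver 2→0: ·
after 16 — deliver 1→0: ·

yes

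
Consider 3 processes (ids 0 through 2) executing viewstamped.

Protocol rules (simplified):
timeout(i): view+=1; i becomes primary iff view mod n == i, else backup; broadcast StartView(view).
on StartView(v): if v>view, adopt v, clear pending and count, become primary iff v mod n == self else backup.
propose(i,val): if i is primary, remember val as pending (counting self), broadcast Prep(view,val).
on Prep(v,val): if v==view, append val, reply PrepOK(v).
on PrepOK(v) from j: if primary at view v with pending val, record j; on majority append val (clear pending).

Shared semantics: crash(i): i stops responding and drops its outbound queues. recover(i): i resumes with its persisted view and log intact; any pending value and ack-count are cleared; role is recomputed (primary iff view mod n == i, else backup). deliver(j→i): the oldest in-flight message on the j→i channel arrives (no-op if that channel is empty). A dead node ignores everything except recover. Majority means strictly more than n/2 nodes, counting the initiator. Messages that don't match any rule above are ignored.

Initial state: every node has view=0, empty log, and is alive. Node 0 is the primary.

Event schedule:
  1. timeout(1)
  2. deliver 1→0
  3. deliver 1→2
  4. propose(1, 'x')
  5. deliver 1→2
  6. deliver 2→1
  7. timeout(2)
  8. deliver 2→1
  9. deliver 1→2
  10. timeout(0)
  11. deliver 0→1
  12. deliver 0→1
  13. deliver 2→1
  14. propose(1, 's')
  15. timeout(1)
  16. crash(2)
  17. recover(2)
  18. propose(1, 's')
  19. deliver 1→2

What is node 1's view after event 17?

e1 timeout(1): 1[prim,v=1,-]
e2 deliver 1→0: 0[back,v=1,-]
e3 deliver 1→2: 2[back,v=1,-]
e4 propose(1,'x'): ·
e5 deliver 1→2: 2[back,v=1,x]
e6 deliver 2→1: 1[prim,v=1,x]
e7 timeout(2): 2[prim,v=2,x]
e8 deliver 2→1: 1[back,v=2,x]
e9 deliver 1→2: ·
e10 timeout(0): 0[back,v=2,-]
e11 deliver 0→1: ·
e12 deliver 0→1: ·
e13 deliver 2→1: ·
e14 propose(1,'s'): ·
e15 timeout(1): 1[back,v=3,x]
e16 crash(2): 2[✗prim,v=2,x]
e17 recover(2): 2[prim,v=2,x]

3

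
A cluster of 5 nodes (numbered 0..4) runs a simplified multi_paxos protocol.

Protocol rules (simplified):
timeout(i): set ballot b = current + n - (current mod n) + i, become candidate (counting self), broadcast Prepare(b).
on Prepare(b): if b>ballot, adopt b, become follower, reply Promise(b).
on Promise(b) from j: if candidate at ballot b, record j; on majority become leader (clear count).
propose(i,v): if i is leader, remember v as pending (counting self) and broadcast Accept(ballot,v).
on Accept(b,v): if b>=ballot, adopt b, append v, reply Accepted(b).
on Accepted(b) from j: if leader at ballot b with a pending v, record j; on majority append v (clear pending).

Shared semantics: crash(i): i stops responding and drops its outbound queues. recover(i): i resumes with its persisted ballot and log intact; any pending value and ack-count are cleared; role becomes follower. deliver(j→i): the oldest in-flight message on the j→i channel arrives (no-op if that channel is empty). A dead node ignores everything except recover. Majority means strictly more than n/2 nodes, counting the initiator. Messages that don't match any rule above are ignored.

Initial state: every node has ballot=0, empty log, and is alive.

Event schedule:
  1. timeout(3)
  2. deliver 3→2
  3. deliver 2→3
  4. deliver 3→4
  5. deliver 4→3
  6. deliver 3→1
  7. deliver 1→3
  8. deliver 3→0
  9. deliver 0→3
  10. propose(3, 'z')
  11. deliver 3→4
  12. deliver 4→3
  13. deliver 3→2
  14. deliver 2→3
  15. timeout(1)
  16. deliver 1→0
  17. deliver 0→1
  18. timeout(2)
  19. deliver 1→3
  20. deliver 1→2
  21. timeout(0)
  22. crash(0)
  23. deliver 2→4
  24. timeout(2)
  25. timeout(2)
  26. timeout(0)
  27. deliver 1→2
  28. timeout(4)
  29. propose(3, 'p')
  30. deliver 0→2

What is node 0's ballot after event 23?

1. timeout(3):  <3:cand b8 ->
2. deliver 3→2:  <2:foll b8 ->
3. deliver 2→3:  nop
4. deliver 3→4:  <4:foll b8 ->
5. deliver 4→3:  <3:lead b8 ->
6. deliver 3→1:  <1:foll b8 ->
7. deliver 1→3:  nop
8. deliver 3→0:  <0:foll b8 ->
9. deliver 0→3:  nop
10. propose(3,'z'):  nop
11. deliver 3→4:  <4:foll b8 z>
12. deliver 4→3:  nop
13. deliver 3→2:  <2:foll b8 z>
14. deliver 2→3:  <3:lead b8 z>
15. timeout(1):  <1:cand b11 ->
16. deliver 1→0:  <0:foll b11 ->
17. deliver 0→1:  nop
18. timeout(2):  <2:cand b12 z>
19. deliver 1→3:  <3:foll b11 z>
20. deliver 1→2:  nop
21. timeout(0):  <0:cand b15 ->
22. crash(0):  <0:✗cand b15 ->
23. deliver 2→4:  <4:foll b12 z>

15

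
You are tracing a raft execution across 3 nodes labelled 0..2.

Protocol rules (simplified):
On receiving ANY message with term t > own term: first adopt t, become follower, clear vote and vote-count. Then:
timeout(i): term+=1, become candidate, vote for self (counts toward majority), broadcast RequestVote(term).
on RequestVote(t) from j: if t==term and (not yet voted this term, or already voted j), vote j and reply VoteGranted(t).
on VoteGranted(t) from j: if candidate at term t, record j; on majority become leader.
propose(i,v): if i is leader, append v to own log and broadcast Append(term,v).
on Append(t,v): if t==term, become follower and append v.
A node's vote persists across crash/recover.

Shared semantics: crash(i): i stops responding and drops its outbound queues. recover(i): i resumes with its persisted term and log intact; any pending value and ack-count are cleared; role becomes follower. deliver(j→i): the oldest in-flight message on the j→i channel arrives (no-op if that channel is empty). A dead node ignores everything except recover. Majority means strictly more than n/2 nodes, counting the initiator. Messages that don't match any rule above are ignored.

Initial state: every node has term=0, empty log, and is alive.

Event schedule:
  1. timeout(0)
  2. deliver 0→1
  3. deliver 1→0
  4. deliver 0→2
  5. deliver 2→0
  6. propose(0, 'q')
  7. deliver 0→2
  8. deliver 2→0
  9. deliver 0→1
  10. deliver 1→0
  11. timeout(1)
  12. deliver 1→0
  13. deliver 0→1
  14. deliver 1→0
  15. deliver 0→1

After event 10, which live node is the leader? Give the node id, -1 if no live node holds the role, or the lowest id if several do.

0

step 1 timeout(0): 0={cand,t=1,log=-}
step 2 deliver 0→1: 1={foll,t=1,log=-}
step 3 deliver 1→0: 0={lead,t=1,log=-}
step 4 deliver 0→2: 2={foll,t=1,log=-}
step 5 deliver 2→0: —
step 6 propose(0,'q'): 0={lead,t=1,log=q}
step 7 deliver 0→2: 2={foll,t=1,log=q}
step 8 deliver 2→0: —
step 9 deliver 0→1: 1={foll,t=1,log=q}
step 10 deliver 1→0: —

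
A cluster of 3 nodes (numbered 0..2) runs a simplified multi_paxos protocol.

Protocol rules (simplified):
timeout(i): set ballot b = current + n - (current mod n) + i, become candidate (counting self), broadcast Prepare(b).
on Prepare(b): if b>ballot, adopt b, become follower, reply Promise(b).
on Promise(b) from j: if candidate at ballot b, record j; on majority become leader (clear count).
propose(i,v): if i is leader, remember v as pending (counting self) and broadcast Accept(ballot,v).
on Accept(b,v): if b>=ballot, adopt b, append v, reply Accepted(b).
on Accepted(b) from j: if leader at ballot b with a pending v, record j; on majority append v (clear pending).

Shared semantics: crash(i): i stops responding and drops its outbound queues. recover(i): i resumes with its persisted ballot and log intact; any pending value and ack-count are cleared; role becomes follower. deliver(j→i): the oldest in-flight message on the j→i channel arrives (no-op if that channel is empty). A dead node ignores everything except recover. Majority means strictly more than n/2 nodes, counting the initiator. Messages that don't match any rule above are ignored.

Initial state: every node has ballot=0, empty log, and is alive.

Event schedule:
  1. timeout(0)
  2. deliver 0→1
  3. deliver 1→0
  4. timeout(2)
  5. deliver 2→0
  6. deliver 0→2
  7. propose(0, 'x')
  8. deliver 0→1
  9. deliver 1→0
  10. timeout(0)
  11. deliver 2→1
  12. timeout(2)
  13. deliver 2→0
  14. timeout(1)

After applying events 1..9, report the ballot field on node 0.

1. timeout(0):  <0:cand b3 ->
2. deliver 0→1:  <1:foll b3 ->
3. deliver 1→0:  <0:lead b3 ->
4. timeout(2):  <2:cand b5 ->
5. deliver 2→0:  <0:foll b5 ->
6. deliver 0→2:  nop
7. propose(0,'x'):  nop
8. deliver 0→1:  nop
9. deliver 1→0:  nop

5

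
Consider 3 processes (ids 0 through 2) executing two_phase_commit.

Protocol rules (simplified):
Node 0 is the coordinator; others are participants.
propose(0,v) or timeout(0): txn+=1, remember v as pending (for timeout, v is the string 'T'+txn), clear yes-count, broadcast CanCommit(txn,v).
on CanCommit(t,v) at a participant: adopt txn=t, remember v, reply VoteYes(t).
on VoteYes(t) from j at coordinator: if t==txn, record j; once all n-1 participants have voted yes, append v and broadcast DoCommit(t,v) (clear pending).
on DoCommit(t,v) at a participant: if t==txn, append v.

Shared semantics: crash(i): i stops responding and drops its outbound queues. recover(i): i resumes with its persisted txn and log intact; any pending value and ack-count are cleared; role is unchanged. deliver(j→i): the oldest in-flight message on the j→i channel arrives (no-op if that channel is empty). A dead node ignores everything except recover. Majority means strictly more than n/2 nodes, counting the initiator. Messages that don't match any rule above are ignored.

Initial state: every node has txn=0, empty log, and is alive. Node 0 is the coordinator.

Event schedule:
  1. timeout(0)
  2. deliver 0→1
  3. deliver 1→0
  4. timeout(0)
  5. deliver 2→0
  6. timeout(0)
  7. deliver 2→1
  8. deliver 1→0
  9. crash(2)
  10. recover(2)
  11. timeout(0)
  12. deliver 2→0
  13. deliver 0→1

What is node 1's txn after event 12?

1

1. timeout(0):  <0:coor t1 ->
2. deliver 0→1:  <1:part t1 ->
3. deliver 1→0:  nop
4. timeout(0):  <0:coor t2 ->
5. deliver 2→0:  nop
6. timeout(0):  <0:coor t3 ->
7. deliver 2→1:  nop
8. deliver 1→0:  nop
9. crash(2):  <2:✗part t0 ->
10. recover(2):  <2:part t0 ->
11. timeout(0):  <0:coor t4 ->
12. deliver 2→0:  nop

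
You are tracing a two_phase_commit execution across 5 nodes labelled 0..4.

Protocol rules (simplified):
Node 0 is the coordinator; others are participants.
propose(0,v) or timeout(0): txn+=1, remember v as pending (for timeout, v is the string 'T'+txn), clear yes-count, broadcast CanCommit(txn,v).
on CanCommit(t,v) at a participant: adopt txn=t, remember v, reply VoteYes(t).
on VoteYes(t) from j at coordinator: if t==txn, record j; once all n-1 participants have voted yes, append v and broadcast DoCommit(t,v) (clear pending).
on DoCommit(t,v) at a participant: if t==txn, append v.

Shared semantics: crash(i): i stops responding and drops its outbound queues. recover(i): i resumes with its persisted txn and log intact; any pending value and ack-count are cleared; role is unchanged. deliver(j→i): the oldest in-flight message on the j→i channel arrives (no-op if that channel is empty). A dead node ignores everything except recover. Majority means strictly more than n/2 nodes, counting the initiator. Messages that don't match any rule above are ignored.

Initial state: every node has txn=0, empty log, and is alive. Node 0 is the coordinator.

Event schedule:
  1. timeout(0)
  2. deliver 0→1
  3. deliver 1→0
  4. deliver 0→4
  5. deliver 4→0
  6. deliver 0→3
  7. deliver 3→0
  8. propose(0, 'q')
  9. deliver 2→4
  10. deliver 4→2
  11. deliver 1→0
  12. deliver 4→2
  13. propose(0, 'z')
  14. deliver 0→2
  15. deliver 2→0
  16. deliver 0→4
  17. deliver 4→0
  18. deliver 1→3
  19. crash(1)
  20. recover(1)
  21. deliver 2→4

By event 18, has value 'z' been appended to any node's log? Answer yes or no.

after 1 — timeout(0): n0:coor/t1/[-]
after 2 — deliver 0→1: n1:part/t1/[-]
after 3 — deliver 1→0: ·
after 4 — deliver 0→4: n4:part/t1/[-]
after 5 — deliver 4→0: ·
after 6 — deliver 0→3: n3:part/t1/[-]
after 7 — deliver 3→0: ·
after 8 — propose(0,'q'): n0:coor/t2/[-]
after 9 — deliver 2→4: ·
after 10 — deliver 4→2: ·
after 11 — deliver 1→0: ·
after 12 — deliver 4→2: ·
after 13 — propose(0,'z'): n0:coor/t3/[-]
after 14 — deliver 0→2: n2:part/t1/[-]
after 15 — deliver 2→0: ·
after 16 — deliver 0→4: n4:part/t2/[-]
after 17 — deliver 4→0: ·
after 18 — deliver 1→3: ·

no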